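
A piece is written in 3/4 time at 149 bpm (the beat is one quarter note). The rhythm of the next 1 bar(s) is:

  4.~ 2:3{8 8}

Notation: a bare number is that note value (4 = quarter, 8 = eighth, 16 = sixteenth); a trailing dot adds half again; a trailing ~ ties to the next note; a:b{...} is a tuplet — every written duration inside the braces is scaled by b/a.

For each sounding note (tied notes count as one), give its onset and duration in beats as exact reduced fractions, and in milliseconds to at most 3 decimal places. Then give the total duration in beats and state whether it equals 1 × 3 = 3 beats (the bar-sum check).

1) 0.0ms=0b +906.04ms=9/4b
2) 906.04ms=9/4b +302.013ms=3/4b
Σ=3b of 3 (149bpm 3/4) — PASS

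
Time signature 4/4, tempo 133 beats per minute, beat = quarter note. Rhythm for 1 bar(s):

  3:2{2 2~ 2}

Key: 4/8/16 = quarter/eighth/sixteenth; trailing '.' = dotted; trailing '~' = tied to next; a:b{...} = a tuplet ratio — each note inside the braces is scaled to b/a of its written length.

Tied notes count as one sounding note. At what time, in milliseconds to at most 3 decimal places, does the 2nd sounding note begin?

1. 0.0ms @ 0 + 601.504ms (4/3)
2. 601.504ms @ 4/3 + 1203.008ms (8/3)

note 2 onset = 4/3b = 601.504ms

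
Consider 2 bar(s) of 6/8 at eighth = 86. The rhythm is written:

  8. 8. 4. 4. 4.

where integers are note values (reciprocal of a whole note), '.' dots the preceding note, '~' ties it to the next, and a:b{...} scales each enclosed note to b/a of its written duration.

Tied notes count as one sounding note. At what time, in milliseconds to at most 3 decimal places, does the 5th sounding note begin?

1. 0.0ms @ 0 + 1046.512ms (3/2)
2. 1046.512ms @ 3/2 + 1046.512ms (3/2)
3. 2093.023ms @ 3 + 2093.023ms (3)
4. 4186.047ms @ 6 + 2093.023ms (3)
5. 6279.07ms @ 9 + 2093.023ms (3)

note 5 onset = 9b = 6279.07ms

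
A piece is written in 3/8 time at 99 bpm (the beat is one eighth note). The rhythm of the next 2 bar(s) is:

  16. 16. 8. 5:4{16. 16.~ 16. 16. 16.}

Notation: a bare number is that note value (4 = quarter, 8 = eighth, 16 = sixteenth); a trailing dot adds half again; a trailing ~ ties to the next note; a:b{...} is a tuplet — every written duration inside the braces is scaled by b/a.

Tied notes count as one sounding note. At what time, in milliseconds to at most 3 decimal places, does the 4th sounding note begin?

note 4 onset = 3b = 1818.182ms

1. 0.0ms @ 0 + 454.545ms (3/4)
2. 454.545ms @ 3/4 + 454.545ms (3/4)
3. 909.091ms @ 3/2 + 909.091ms (3/2)
4. 1818.182ms @ 3 + 363.636ms (3/5)
5. 2181.818ms @ 18/5 + 727.273ms (6/5)
6. 2909.091ms @ 24/5 + 363.636ms (3/5)
7. 3272.727ms @ 27/5 + 363.636ms (3/5)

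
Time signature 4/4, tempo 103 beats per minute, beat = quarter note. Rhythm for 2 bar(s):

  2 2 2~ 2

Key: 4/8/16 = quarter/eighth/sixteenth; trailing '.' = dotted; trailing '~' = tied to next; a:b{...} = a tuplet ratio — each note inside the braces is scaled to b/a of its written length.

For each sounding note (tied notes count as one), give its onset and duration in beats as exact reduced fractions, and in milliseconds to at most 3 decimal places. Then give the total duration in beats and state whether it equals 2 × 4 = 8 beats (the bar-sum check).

1) 0.0ms=0b +1165.049ms=2b
2) 1165.049ms=2b +1165.049ms=2b
3) 2330.097ms=4b +2330.097ms=4b
Σ=8b of 8 (103bpm 4/4) — PASS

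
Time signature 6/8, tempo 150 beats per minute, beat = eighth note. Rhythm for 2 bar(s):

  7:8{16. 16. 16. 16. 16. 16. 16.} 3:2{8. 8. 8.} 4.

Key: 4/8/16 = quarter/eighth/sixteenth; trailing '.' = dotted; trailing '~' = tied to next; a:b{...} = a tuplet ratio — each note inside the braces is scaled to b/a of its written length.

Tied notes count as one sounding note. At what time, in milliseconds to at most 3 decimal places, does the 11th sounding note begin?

1. 0.0ms @ 0 + 342.857ms (6/7)
2. 342.857ms @ 6/7 + 342.857ms (6/7)
3. 685.714ms @ 12/7 + 342.857ms (6/7)
4. 1028.571ms @ 18/7 + 342.857ms (6/7)
5. 1371.429ms @ 24/7 + 342.857ms (6/7)
6. 1714.286ms @ 30/7 + 342.857ms (6/7)
7. 2057.143ms @ 36/7 + 342.857ms (6/7)
8. 2400.0ms @ 6 + 400.0ms (1)
9. 2800.0ms @ 7 + 400.0ms (1)
10. 3200.0ms @ 8 + 400.0ms (1)
11. 3600.0ms @ 9 + 1200.0ms (3)

note 11 onset = 9b = 3600.0ms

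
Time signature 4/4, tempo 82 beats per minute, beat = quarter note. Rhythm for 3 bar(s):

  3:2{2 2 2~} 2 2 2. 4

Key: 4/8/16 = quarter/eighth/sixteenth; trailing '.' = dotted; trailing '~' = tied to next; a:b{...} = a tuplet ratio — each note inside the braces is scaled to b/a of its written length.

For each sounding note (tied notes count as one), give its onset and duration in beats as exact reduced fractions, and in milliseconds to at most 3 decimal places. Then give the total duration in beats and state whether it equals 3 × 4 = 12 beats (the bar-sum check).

1) 0.0ms=0b +975.61ms=4/3b
2) 975.61ms=4/3b +975.61ms=4/3b
3) 1951.22ms=8/3b +2439.024ms=10/3b
4) 4390.244ms=6b +1463.415ms=2b
5) 5853.659ms=8b +2195.122ms=3b
6) 8048.78ms=11b +731.707ms=1b
Σ=12b of 12 (82bpm 4/4) — PASS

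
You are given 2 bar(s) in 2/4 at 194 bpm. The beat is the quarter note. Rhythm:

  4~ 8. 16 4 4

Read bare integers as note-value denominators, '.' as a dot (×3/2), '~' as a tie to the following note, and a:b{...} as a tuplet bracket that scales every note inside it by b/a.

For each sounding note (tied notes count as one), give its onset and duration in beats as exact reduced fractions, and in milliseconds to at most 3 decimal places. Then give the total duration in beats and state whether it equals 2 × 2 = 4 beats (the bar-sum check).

1) 0.0ms=0b +541.237ms=7/4b
2) 541.237ms=7/4b +77.32ms=1/4b
3) 618.557ms=2b +309.278ms=1b
4) 927.835ms=3b +309.278ms=1b
Σ=4b of 4 (194bpm 2/4) — PASS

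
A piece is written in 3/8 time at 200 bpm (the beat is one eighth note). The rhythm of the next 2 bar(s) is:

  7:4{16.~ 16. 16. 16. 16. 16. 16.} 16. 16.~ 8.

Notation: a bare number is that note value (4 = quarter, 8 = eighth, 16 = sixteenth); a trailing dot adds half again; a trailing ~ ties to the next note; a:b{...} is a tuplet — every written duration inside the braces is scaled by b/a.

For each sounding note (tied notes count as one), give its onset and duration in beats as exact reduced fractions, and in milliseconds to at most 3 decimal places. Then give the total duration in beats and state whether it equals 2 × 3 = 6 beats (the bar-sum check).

1) 0.0ms=0b +257.143ms=6/7b
2) 257.143ms=6/7b +128.571ms=3/7b
3) 385.714ms=9/7b +128.571ms=3/7b
4) 514.286ms=12/7b +128.571ms=3/7b
5) 642.857ms=15/7b +128.571ms=3/7b
6) 771.429ms=18/7b +128.571ms=3/7b
7) 900.0ms=3b +225.0ms=3/4b
8) 1125.0ms=15/4b +675.0ms=9/4b
Σ=6b of 6 (200bpm 3/8) — PASS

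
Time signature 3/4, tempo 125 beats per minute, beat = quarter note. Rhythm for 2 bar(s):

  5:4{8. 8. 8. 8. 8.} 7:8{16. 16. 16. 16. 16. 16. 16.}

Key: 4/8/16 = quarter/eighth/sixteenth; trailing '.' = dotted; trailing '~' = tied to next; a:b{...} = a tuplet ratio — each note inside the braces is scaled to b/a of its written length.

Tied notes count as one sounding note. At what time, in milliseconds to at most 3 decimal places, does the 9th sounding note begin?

note 9 onset = 30/7b = 2057.143ms

1. 0.0ms @ 0 + 288.0ms (3/5)
2. 288.0ms @ 3/5 + 288.0ms (3/5)
3. 576.0ms @ 6/5 + 288.0ms (3/5)
4. 864.0ms @ 9/5 + 288.0ms (3/5)
5. 1152.0ms @ 12/5 + 288.0ms (3/5)
6. 1440.0ms @ 3 + 205.714ms (3/7)
7. 1645.714ms @ 24/7 + 205.714ms (3/7)
8. 1851.429ms @ 27/7 + 205.714ms (3/7)
9. 2057.143ms @ 30/7 + 205.714ms (3/7)
10. 2262.857ms @ 33/7 + 205.714ms (3/7)
11. 2468.571ms @ 36/7 + 205.714ms (3/7)
12. 2674.286ms @ 39/7 + 205.714ms (3/7)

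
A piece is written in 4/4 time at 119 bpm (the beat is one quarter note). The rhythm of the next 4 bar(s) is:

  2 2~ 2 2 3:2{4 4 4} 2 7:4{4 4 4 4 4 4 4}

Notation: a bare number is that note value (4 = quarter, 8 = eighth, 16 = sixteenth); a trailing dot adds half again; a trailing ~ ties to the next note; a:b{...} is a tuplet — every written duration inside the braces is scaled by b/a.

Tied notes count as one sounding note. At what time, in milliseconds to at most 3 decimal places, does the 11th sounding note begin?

1. 0.0ms @ 0 + 1008.403ms (2)
2. 1008.403ms @ 2 + 2016.807ms (4)
3. 3025.21ms @ 6 + 1008.403ms (2)
4. 4033.613ms @ 8 + 336.134ms (2/3)
5. 4369.748ms @ 26/3 + 336.134ms (2/3)
6. 4705.882ms @ 28/3 + 336.134ms (2/3)
7. 5042.017ms @ 10 + 1008.403ms (2)
8. 6050.42ms @ 12 + 288.115ms (4/7)
9. 6338.535ms @ 88/7 + 288.115ms (4/7)
10. 6626.651ms @ 92/7 + 288.115ms (4/7)
11. 6914.766ms @ 96/7 + 288.115ms (4/7)
12. 7202.881ms @ 100/7 + 288.115ms (4/7)
13. 7490.996ms @ 104/7 + 288.115ms (4/7)
14. 7779.112ms @ 108/7 + 288.115ms (4/7)

note 11 onset = 96/7b = 6914.766ms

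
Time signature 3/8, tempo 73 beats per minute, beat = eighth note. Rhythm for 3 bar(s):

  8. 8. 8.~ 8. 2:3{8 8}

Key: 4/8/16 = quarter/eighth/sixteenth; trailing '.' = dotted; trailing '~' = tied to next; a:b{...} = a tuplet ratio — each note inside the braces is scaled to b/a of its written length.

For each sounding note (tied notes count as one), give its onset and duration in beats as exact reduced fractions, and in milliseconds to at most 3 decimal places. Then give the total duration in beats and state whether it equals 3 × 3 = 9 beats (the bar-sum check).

1) 0.0ms=0b +1232.877ms=3/2b
2) 1232.877ms=3/2b +1232.877ms=3/2b
3) 2465.753ms=3b +2465.753ms=3b
4) 4931.507ms=6b +1232.877ms=3/2b
5) 6164.384ms=15/2b +1232.877ms=3/2b
Σ=9b of 9 (73bpm 3/8) — PASS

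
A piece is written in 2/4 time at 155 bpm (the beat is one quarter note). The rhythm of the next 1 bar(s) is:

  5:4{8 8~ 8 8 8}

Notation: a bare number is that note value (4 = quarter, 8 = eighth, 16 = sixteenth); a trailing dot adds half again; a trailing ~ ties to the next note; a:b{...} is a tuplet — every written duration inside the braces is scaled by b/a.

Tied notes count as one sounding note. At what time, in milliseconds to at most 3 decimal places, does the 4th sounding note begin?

note 4 onset = 8/5b = 619.355ms

1. 0.0ms @ 0 + 154.839ms (2/5)
2. 154.839ms @ 2/5 + 309.677ms (4/5)
3. 464.516ms @ 6/5 + 154.839ms (2/5)
4. 619.355ms @ 8/5 + 154.839ms (2/5)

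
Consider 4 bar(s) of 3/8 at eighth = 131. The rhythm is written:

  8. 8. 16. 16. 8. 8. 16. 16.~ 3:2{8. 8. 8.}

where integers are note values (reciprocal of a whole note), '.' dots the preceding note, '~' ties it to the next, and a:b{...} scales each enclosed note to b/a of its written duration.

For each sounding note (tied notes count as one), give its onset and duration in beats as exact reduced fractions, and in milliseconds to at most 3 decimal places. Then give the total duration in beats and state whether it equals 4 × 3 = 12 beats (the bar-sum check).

1) 0.0ms=0b +687.023ms=3/2b
2) 687.023ms=3/2b +687.023ms=3/2b
3) 1374.046ms=3b +343.511ms=3/4b
4) 1717.557ms=15/4b +343.511ms=3/4b
5) 2061.069ms=9/2b +687.023ms=3/2b
6) 2748.092ms=6b +687.023ms=3/2b
7) 3435.115ms=15/2b +343.511ms=3/4b
8) 3778.626ms=33/4b +801.527ms=7/4b
9) 4580.153ms=10b +458.015ms=1b
10) 5038.168ms=11b +458.015ms=1b
Σ=12b of 12 (131bpm 3/8) — PASS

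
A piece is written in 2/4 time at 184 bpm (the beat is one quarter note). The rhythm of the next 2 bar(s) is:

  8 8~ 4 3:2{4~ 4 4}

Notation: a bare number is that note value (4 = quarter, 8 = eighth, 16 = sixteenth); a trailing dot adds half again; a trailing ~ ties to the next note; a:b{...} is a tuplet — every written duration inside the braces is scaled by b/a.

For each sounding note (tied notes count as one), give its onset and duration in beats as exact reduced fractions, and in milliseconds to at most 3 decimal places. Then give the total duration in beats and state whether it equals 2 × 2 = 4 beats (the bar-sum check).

1) 0.0ms=0b +163.043ms=1/2b
2) 163.043ms=1/2b +489.13ms=3/2b
3) 652.174ms=2b +434.783ms=4/3b
4) 1086.957ms=10/3b +217.391ms=2/3b
Σ=4b of 4 (184bpm 2/4) — PASS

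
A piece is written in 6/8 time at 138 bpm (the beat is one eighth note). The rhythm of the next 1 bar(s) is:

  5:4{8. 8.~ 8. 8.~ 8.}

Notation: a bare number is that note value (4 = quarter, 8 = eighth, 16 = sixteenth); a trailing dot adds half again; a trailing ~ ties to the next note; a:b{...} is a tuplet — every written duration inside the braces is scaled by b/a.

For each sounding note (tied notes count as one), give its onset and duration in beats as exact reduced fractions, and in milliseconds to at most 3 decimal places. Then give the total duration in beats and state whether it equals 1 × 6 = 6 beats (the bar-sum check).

1) 0.0ms=0b +521.739ms=6/5b
2) 521.739ms=6/5b +1043.478ms=12/5b
3) 1565.217ms=18/5b +1043.478ms=12/5b
Σ=6b of 6 (138bpm 6/8) — PASS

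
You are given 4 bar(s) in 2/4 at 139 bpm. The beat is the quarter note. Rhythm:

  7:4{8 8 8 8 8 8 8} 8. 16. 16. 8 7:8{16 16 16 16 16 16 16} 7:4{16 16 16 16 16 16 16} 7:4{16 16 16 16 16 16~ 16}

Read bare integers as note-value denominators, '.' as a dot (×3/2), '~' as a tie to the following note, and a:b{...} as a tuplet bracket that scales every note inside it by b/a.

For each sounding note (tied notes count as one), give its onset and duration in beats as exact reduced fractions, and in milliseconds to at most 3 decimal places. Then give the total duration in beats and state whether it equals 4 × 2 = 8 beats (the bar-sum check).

1) 0.0ms=0b +123.33ms=2/7b
2) 123.33ms=2/7b +123.33ms=2/7b
3) 246.66ms=4/7b +123.33ms=2/7b
4) 369.99ms=6/7b +123.33ms=2/7b
5) 493.32ms=8/7b +123.33ms=2/7b
6) 616.65ms=10/7b +123.33ms=2/7b
7) 739.979ms=12/7b +123.33ms=2/7b
8) 863.309ms=2b +323.741ms=3/4b
9) 1187.05ms=11/4b +161.871ms=3/8b
10) 1348.921ms=25/8b +161.871ms=3/8b
11) 1510.791ms=7/2b +215.827ms=1/2b
12) 1726.619ms=4b +123.33ms=2/7b
13) 1849.949ms=30/7b +123.33ms=2/7b
14) 1973.279ms=32/7b +123.33ms=2/7b
15) 2096.608ms=34/7b +123.33ms=2/7b
16) 2219.938ms=36/7b +123.33ms=2/7b
17) 2343.268ms=38/7b +123.33ms=2/7b
18) 2466.598ms=40/7b +123.33ms=2/7b
19) 2589.928ms=6b +61.665ms=1/7b
20) 2651.593ms=43/7b +61.665ms=1/7b
21) 2713.258ms=44/7b +61.665ms=1/7b
22) 2774.923ms=45/7b +61.665ms=1/7b
23) 2836.588ms=46/7b +61.665ms=1/7b
24) 2898.253ms=47/7b +61.665ms=1/7b
25) 2959.918ms=48/7b +61.665ms=1/7b
26) 3021.583ms=7b +61.665ms=1/7b
27) 3083.248ms=50/7b +61.665ms=1/7b
28) 3144.913ms=51/7b +61.665ms=1/7b
29) 3206.578ms=52/7b +61.665ms=1/7b
30) 3268.243ms=53/7b +61.665ms=1/7b
31) 3329.908ms=54/7b +123.33ms=2/7b
Σ=8b of 8 (139bpm 2/4) — PASS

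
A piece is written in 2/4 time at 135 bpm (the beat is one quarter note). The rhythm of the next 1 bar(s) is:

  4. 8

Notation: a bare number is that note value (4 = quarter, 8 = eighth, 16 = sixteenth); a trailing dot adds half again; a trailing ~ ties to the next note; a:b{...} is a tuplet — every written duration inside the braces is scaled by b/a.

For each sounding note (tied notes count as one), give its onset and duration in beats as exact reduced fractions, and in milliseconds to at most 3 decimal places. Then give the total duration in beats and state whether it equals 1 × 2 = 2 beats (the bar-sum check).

1) 0.0ms=0b +666.667ms=3/2b
2) 666.667ms=3/2b +222.222ms=1/2b
Σ=2b of 2 (135bpm 2/4) — PASS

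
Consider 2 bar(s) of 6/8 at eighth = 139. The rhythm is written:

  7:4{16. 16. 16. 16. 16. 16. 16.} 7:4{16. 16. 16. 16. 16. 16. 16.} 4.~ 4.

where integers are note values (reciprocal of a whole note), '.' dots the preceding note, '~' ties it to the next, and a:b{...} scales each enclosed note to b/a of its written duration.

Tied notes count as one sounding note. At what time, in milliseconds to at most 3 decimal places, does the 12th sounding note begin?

note 12 onset = 33/7b = 2034.943ms

1. 0.0ms @ 0 + 184.995ms (3/7)
2. 184.995ms @ 3/7 + 184.995ms (3/7)
3. 369.99ms @ 6/7 + 184.995ms (3/7)
4. 554.985ms @ 9/7 + 184.995ms (3/7)
5. 739.979ms @ 12/7 + 184.995ms (3/7)
6. 924.974ms @ 15/7 + 184.995ms (3/7)
7. 1109.969ms @ 18/7 + 184.995ms (3/7)
8. 1294.964ms @ 3 + 184.995ms (3/7)
9. 1479.959ms @ 24/7 + 184.995ms (3/7)
10. 1664.954ms @ 27/7 + 184.995ms (3/7)
11. 1849.949ms @ 30/7 + 184.995ms (3/7)
12. 2034.943ms @ 33/7 + 184.995ms (3/7)
13. 2219.938ms @ 36/7 + 184.995ms (3/7)
14. 2404.933ms @ 39/7 + 184.995ms (3/7)
15. 2589.928ms @ 6 + 2589.928ms (6)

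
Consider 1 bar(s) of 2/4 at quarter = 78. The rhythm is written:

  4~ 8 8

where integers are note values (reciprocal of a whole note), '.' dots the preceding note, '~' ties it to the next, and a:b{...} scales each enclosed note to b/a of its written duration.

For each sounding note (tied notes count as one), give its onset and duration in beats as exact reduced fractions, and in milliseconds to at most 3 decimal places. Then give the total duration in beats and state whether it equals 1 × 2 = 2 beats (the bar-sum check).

1) 0.0ms=0b +1153.846ms=3/2b
2) 1153.846ms=3/2b +384.615ms=1/2b
Σ=2b of 2 (78bpm 2/4) — PASS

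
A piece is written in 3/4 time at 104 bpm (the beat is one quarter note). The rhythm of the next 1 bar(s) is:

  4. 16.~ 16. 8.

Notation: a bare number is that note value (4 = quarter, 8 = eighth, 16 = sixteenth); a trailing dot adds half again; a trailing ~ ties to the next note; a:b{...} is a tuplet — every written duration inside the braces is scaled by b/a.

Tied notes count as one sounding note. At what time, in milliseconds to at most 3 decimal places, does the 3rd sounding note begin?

note 3 onset = 9/4b = 1298.077ms

1. 0.0ms @ 0 + 865.385ms (3/2)
2. 865.385ms @ 3/2 + 432.692ms (3/4)
3. 1298.077ms @ 9/4 + 432.692ms (3/4)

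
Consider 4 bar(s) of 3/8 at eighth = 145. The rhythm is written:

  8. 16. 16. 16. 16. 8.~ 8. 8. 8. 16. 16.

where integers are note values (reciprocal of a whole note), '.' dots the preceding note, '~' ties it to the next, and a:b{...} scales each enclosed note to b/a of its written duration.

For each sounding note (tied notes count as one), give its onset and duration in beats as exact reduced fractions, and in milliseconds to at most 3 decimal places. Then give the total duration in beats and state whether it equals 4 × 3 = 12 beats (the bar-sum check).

1) 0.0ms=0b +620.69ms=3/2b
2) 620.69ms=3/2b +310.345ms=3/4b
3) 931.034ms=9/4b +310.345ms=3/4b
4) 1241.379ms=3b +310.345ms=3/4b
5) 1551.724ms=15/4b +310.345ms=3/4b
6) 1862.069ms=9/2b +1241.379ms=3b
7) 3103.448ms=15/2b +620.69ms=3/2b
8) 3724.138ms=9b +620.69ms=3/2b
9) 4344.828ms=21/2b +310.345ms=3/4b
10) 4655.172ms=45/4b +310.345ms=3/4b
Σ=12b of 12 (145bpm 3/8) — PASS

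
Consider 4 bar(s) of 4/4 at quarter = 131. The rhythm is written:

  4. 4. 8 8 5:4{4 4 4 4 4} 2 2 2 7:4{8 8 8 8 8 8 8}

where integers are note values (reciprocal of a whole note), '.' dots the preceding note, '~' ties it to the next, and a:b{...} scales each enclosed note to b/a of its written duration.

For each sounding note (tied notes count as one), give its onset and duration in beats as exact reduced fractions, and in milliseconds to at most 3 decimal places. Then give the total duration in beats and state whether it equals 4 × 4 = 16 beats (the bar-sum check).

1) 0.0ms=0b +687.023ms=3/2b
2) 687.023ms=3/2b +687.023ms=3/2b
3) 1374.046ms=3b +229.008ms=1/2b
4) 1603.053ms=7/2b +229.008ms=1/2b
5) 1832.061ms=4b +366.412ms=4/5b
6) 2198.473ms=24/5b +366.412ms=4/5b
7) 2564.885ms=28/5b +366.412ms=4/5b
8) 2931.298ms=32/5b +366.412ms=4/5b
9) 3297.71ms=36/5b +366.412ms=4/5b
10) 3664.122ms=8b +916.031ms=2b
11) 4580.153ms=10b +916.031ms=2b
12) 5496.183ms=12b +916.031ms=2b
13) 6412.214ms=14b +130.862ms=2/7b
14) 6543.075ms=100/7b +130.862ms=2/7b
15) 6673.937ms=102/7b +130.862ms=2/7b
16) 6804.798ms=104/7b +130.862ms=2/7b
17) 6935.66ms=106/7b +130.862ms=2/7b
18) 7066.521ms=108/7b +130.862ms=2/7b
19) 7197.383ms=110/7b +130.862ms=2/7b
Σ=16b of 16 (131bpm 4/4) — PASS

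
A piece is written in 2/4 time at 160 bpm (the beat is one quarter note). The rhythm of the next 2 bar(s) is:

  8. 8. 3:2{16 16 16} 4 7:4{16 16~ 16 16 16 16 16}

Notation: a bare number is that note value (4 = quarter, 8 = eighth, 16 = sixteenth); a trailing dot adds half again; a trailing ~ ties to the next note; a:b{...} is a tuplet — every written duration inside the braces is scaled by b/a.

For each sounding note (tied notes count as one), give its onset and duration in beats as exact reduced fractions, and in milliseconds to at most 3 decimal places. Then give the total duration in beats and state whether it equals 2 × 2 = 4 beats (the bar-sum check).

1) 0.0ms=0b +281.25ms=3/4b
2) 281.25ms=3/4b +281.25ms=3/4b
3) 562.5ms=3/2b +62.5ms=1/6b
4) 625.0ms=5/3b +62.5ms=1/6b
5) 687.5ms=11/6b +62.5ms=1/6b
6) 750.0ms=2b +375.0ms=1b
7) 1125.0ms=3b +53.571ms=1/7b
8) 1178.571ms=22/7b +107.143ms=2/7b
9) 1285.714ms=24/7b +53.571ms=1/7b
10) 1339.286ms=25/7b +53.571ms=1/7b
11) 1392.857ms=26/7b +53.571ms=1/7b
12) 1446.429ms=27/7b +53.571ms=1/7b
Σ=4b of 4 (160bpm 2/4) — PASS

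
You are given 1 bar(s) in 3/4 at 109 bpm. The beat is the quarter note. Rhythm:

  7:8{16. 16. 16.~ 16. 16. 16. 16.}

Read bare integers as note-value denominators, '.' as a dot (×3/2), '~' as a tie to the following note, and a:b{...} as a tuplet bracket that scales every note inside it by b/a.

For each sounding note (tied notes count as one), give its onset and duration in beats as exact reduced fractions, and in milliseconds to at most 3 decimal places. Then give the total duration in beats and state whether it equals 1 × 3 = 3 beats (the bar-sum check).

1) 0.0ms=0b +235.911ms=3/7b
2) 235.911ms=3/7b +235.911ms=3/7b
3) 471.822ms=6/7b +471.822ms=6/7b
4) 943.644ms=12/7b +235.911ms=3/7b
5) 1179.554ms=15/7b +235.911ms=3/7b
6) 1415.465ms=18/7b +235.911ms=3/7b
Σ=3b of 3 (109bpm 3/4) — PASS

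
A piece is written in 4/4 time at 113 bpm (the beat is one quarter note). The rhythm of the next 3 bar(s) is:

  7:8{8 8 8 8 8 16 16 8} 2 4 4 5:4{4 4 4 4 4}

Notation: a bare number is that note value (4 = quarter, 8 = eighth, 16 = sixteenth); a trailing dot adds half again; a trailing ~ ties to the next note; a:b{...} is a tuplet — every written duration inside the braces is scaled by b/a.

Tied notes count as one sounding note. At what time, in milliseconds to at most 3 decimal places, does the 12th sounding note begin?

note 12 onset = 8b = 4247.788ms

1. 0.0ms @ 0 + 303.413ms (4/7)
2. 303.413ms @ 4/7 + 303.413ms (4/7)
3. 606.827ms @ 8/7 + 303.413ms (4/7)
4. 910.24ms @ 12/7 + 303.413ms (4/7)
5. 1213.654ms @ 16/7 + 303.413ms (4/7)
6. 1517.067ms @ 20/7 + 151.707ms (2/7)
7. 1668.774ms @ 22/7 + 151.707ms (2/7)
8. 1820.48ms @ 24/7 + 303.413ms (4/7)
9. 2123.894ms @ 4 + 1061.947ms (2)
10. 3185.841ms @ 6 + 530.973ms (1)
11. 3716.814ms @ 7 + 530.973ms (1)
12. 4247.788ms @ 8 + 424.779ms (4/5)
13. 4672.566ms @ 44/5 + 424.779ms (4/5)
14. 5097.345ms @ 48/5 + 424.779ms (4/5)
15. 5522.124ms @ 52/5 + 424.779ms (4/5)
16. 5946.903ms @ 56/5 + 424.779ms (4/5)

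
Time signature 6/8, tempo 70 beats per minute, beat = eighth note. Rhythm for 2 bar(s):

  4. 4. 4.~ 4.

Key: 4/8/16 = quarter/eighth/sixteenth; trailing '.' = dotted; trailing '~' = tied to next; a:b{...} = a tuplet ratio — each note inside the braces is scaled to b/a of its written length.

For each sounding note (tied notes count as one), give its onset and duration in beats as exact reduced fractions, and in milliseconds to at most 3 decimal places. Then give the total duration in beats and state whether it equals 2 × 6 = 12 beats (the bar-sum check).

1) 0.0ms=0b +2571.429ms=3b
2) 2571.429ms=3b +2571.429ms=3b
3) 5142.857ms=6b +5142.857ms=6b
Σ=12b of 12 (70bpm 6/8) — PASS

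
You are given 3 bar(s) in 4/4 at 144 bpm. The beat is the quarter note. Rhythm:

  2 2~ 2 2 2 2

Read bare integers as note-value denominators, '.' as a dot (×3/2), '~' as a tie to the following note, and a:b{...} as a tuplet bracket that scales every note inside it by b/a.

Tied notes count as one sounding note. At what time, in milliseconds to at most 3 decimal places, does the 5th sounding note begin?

note 5 onset = 10b = 4166.667ms

1. 0.0ms @ 0 + 833.333ms (2)
2. 833.333ms @ 2 + 1666.667ms (4)
3. 2500.0ms @ 6 + 833.333ms (2)
4. 3333.333ms @ 8 + 833.333ms (2)
5. 4166.667ms @ 10 + 833.333ms (2)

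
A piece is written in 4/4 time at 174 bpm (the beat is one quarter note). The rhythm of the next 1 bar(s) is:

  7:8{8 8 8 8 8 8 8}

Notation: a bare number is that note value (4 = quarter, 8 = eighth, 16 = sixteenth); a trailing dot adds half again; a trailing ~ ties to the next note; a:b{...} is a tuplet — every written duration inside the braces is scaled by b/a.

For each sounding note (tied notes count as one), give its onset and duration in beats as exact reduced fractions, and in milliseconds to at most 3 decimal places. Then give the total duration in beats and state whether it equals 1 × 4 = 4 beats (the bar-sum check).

1) 0.0ms=0b +197.044ms=4/7b
2) 197.044ms=4/7b +197.044ms=4/7b
3) 394.089ms=8/7b +197.044ms=4/7b
4) 591.133ms=12/7b +197.044ms=4/7b
5) 788.177ms=16/7b +197.044ms=4/7b
6) 985.222ms=20/7b +197.044ms=4/7b
7) 1182.266ms=24/7b +197.044ms=4/7b
Σ=4b of 4 (174bpm 4/4) — PASS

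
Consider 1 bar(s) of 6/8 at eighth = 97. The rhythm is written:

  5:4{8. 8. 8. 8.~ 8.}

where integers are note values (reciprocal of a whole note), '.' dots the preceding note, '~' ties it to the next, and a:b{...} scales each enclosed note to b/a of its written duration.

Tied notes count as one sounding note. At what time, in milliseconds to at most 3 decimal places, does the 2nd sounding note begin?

note 2 onset = 6/5b = 742.268ms

1. 0.0ms @ 0 + 742.268ms (6/5)
2. 742.268ms @ 6/5 + 742.268ms (6/5)
3. 1484.536ms @ 12/5 + 742.268ms (6/5)
4. 2226.804ms @ 18/5 + 1484.536ms (12/5)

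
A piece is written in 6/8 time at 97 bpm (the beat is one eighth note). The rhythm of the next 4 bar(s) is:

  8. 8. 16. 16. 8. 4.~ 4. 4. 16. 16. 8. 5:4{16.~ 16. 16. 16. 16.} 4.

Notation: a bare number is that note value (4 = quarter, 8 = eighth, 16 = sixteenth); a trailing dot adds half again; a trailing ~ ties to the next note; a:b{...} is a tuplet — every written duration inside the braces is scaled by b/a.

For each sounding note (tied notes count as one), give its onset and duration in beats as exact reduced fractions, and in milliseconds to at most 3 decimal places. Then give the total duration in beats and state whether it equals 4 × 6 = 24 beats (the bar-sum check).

1) 0.0ms=0b +927.835ms=3/2b
2) 927.835ms=3/2b +927.835ms=3/2b
3) 1855.67ms=3b +463.918ms=3/4b
4) 2319.588ms=15/4b +463.918ms=3/4b
5) 2783.505ms=9/2b +927.835ms=3/2b
6) 3711.34ms=6b +3711.34ms=6b
7) 7422.68ms=12b +1855.67ms=3b
8) 9278.351ms=15b +463.918ms=3/4b
9) 9742.268ms=63/4b +463.918ms=3/4b
10) 10206.186ms=33/2b +927.835ms=3/2b
11) 11134.021ms=18b +742.268ms=6/5b
12) 11876.289ms=96/5b +371.134ms=3/5b
13) 12247.423ms=99/5b +371.134ms=3/5b
14) 12618.557ms=102/5b +371.134ms=3/5b
15) 12989.691ms=21b +1855.67ms=3b
Σ=24b of 24 (97bpm 6/8) — PASS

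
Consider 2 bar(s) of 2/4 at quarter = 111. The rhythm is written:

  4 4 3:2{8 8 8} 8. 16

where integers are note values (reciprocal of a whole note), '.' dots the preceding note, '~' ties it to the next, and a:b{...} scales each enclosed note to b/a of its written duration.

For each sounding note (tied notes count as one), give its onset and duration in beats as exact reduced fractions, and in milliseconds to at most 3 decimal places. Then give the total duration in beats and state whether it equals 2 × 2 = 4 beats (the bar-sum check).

1) 0.0ms=0b +540.541ms=1b
2) 540.541ms=1b +540.541ms=1b
3) 1081.081ms=2b +180.18ms=1/3b
4) 1261.261ms=7/3b +180.18ms=1/3b
5) 1441.441ms=8/3b +180.18ms=1/3b
6) 1621.622ms=3b +405.405ms=3/4b
7) 2027.027ms=15/4b +135.135ms=1/4b
Σ=4b of 4 (111bpm 2/4) — PASS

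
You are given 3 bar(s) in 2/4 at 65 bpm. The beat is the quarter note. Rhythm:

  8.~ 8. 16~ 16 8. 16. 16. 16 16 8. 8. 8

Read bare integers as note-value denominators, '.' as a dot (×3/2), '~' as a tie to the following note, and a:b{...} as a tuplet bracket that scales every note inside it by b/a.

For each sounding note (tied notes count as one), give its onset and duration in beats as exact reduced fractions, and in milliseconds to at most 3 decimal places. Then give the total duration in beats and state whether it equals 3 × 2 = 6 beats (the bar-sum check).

1) 0.0ms=0b +1384.615ms=3/2b
2) 1384.615ms=3/2b +461.538ms=1/2b
3) 1846.154ms=2b +692.308ms=3/4b
4) 2538.462ms=11/4b +346.154ms=3/8b
5) 2884.615ms=25/8b +346.154ms=3/8b
6) 3230.769ms=7/2b +230.769ms=1/4b
7) 3461.538ms=15/4b +230.769ms=1/4b
8) 3692.308ms=4b +692.308ms=3/4b
9) 4384.615ms=19/4b +692.308ms=3/4b
10) 5076.923ms=11/2b +461.538ms=1/2b
Σ=6b of 6 (65bpm 2/4) — PASS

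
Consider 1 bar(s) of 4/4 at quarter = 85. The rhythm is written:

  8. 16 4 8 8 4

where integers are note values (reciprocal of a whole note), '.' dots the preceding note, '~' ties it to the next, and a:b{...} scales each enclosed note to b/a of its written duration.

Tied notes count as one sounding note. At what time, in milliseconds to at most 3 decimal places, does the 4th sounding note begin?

1. 0.0ms @ 0 + 529.412ms (3/4)
2. 529.412ms @ 3/4 + 176.471ms (1/4)
3. 705.882ms @ 1 + 705.882ms (1)
4. 1411.765ms @ 2 + 352.941ms (1/2)
5. 1764.706ms @ 5/2 + 352.941ms (1/2)
6. 2117.647ms @ 3 + 705.882ms (1)

note 4 onset = 2b = 1411.765ms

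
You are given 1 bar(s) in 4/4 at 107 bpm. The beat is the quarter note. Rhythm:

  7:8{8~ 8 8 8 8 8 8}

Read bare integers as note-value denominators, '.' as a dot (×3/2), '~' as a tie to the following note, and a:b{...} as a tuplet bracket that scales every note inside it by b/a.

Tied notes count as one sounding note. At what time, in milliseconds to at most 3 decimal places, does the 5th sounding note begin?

note 5 onset = 20/7b = 1602.136ms

1. 0.0ms @ 0 + 640.854ms (8/7)
2. 640.854ms @ 8/7 + 320.427ms (4/7)
3. 961.282ms @ 12/7 + 320.427ms (4/7)
4. 1281.709ms @ 16/7 + 320.427ms (4/7)
5. 1602.136ms @ 20/7 + 320.427ms (4/7)
6. 1922.563ms @ 24/7 + 320.427ms (4/7)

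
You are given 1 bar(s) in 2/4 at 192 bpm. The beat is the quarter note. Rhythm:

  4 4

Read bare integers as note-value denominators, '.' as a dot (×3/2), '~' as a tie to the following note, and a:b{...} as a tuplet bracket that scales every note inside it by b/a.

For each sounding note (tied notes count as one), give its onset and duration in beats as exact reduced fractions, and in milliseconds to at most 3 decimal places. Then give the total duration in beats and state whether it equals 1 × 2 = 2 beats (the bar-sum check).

1) 0.0ms=0b +312.5ms=1b
2) 312.5ms=1b +312.5ms=1b
Σ=2b of 2 (192bpm 2/4) — PASS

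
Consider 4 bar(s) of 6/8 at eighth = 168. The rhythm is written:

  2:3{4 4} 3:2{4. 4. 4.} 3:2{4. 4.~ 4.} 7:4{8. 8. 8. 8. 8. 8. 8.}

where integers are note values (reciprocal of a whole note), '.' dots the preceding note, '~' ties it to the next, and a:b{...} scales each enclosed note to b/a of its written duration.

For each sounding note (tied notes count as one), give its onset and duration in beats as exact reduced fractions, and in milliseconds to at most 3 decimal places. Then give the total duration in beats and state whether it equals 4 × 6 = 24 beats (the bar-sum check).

1) 0.0ms=0b +1071.429ms=3b
2) 1071.429ms=3b +1071.429ms=3b
3) 2142.857ms=6b +714.286ms=2b
4) 2857.143ms=8b +714.286ms=2b
5) 3571.429ms=10b +714.286ms=2b
6) 4285.714ms=12b +714.286ms=2b
7) 5000.0ms=14b +1428.571ms=4b
8) 6428.571ms=18b +306.122ms=6/7b
9) 6734.694ms=132/7b +306.122ms=6/7b
10) 7040.816ms=138/7b +306.122ms=6/7b
11) 7346.939ms=144/7b +306.122ms=6/7b
12) 7653.061ms=150/7b +306.122ms=6/7b
13) 7959.184ms=156/7b +306.122ms=6/7b
14) 8265.306ms=162/7b +306.122ms=6/7b
Σ=24b of 24 (168bpm 6/8) — PASS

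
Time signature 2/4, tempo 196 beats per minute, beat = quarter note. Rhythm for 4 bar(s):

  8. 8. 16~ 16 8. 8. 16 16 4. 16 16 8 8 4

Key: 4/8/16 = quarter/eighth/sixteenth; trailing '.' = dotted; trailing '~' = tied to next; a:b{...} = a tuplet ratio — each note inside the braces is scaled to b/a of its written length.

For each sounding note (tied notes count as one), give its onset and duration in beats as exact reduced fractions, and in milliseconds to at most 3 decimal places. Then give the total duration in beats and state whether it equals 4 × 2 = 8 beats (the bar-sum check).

1) 0.0ms=0b +229.592ms=3/4b
2) 229.592ms=3/4b +229.592ms=3/4b
3) 459.184ms=3/2b +153.061ms=1/2b
4) 612.245ms=2b +229.592ms=3/4b
5) 841.837ms=11/4b +229.592ms=3/4b
6) 1071.429ms=7/2b +76.531ms=1/4b
7) 1147.959ms=15/4b +76.531ms=1/4b
8) 1224.49ms=4b +459.184ms=3/2b
9) 1683.673ms=11/2b +76.531ms=1/4b
10) 1760.204ms=23/4b +76.531ms=1/4b
11) 1836.735ms=6b +153.061ms=1/2b
12) 1989.796ms=13/2b +153.061ms=1/2b
13) 2142.857ms=7b +306.122ms=1b
Σ=8b of 8 (196bpm 2/4) — PASS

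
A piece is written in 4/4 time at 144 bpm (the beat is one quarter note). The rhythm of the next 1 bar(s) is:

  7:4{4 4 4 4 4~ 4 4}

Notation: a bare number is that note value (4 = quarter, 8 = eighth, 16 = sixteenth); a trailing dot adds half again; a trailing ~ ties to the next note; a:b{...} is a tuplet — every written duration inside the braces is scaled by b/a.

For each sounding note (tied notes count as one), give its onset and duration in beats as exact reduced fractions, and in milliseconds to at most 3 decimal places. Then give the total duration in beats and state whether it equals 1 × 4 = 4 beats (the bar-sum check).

1) 0.0ms=0b +238.095ms=4/7b
2) 238.095ms=4/7b +238.095ms=4/7b
3) 476.19ms=8/7b +238.095ms=4/7b
4) 714.286ms=12/7b +238.095ms=4/7b
5) 952.381ms=16/7b +476.19ms=8/7b
6) 1428.571ms=24/7b +238.095ms=4/7b
Σ=4b of 4 (144bpm 4/4) — PASS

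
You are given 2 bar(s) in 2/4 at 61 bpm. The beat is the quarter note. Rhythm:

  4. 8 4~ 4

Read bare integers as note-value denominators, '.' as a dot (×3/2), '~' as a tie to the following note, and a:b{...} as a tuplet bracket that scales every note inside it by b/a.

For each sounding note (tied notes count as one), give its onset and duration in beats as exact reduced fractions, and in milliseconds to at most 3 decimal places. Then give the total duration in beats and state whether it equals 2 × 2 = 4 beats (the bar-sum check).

1) 0.0ms=0b +1475.41ms=3/2b
2) 1475.41ms=3/2b +491.803ms=1/2b
3) 1967.213ms=2b +1967.213ms=2b
Σ=4b of 4 (61bpm 2/4) — PASS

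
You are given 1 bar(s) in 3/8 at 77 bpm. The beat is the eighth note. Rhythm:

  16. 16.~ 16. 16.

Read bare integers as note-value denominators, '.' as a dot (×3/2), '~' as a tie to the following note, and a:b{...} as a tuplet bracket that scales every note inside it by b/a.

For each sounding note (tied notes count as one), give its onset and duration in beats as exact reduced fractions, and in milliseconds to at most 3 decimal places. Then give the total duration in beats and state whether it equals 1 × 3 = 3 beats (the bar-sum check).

1) 0.0ms=0b +584.416ms=3/4b
2) 584.416ms=3/4b +1168.831ms=3/2b
3) 1753.247ms=9/4b +584.416ms=3/4b
Σ=3b of 3 (77bpm 3/8) — PASS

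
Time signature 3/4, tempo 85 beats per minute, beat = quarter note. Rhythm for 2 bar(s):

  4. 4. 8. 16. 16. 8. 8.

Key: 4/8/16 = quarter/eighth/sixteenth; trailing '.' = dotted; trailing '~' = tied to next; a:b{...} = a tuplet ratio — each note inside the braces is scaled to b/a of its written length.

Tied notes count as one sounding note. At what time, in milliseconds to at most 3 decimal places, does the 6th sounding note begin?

note 6 onset = 9/2b = 3176.471ms

1. 0.0ms @ 0 + 1058.824ms (3/2)
2. 1058.824ms @ 3/2 + 1058.824ms (3/2)
3. 2117.647ms @ 3 + 529.412ms (3/4)
4. 2647.059ms @ 15/4 + 264.706ms (3/8)
5. 2911.765ms @ 33/8 + 264.706ms (3/8)
6. 3176.471ms @ 9/2 + 529.412ms (3/4)
7. 3705.882ms @ 21/4 + 529.412ms (3/4)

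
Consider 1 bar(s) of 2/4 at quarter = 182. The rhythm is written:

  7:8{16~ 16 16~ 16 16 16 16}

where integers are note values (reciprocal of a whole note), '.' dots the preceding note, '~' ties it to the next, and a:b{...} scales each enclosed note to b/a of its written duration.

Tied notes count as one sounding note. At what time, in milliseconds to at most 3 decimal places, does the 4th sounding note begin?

1. 0.0ms @ 0 + 188.383ms (4/7)
2. 188.383ms @ 4/7 + 188.383ms (4/7)
3. 376.766ms @ 8/7 + 94.192ms (2/7)
4. 470.958ms @ 10/7 + 94.192ms (2/7)
5. 565.149ms @ 12/7 + 94.192ms (2/7)

note 4 onset = 10/7b = 470.958ms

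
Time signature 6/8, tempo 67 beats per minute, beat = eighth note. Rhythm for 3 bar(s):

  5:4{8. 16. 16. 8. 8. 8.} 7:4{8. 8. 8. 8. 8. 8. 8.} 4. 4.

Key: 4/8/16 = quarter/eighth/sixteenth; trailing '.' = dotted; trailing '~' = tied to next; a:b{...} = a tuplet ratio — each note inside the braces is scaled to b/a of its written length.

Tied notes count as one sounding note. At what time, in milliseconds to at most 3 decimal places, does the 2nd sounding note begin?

note 2 onset = 6/5b = 1074.627ms

1. 0.0ms @ 0 + 1074.627ms (6/5)
2. 1074.627ms @ 6/5 + 537.313ms (3/5)
3. 1611.94ms @ 9/5 + 537.313ms (3/5)
4. 2149.254ms @ 12/5 + 1074.627ms (6/5)
5. 3223.881ms @ 18/5 + 1074.627ms (6/5)
6. 4298.507ms @ 24/5 + 1074.627ms (6/5)
7. 5373.134ms @ 6 + 767.591ms (6/7)
8. 6140.725ms @ 48/7 + 767.591ms (6/7)
9. 6908.316ms @ 54/7 + 767.591ms (6/7)
10. 7675.906ms @ 60/7 + 767.591ms (6/7)
11. 8443.497ms @ 66/7 + 767.591ms (6/7)
12. 9211.087ms @ 72/7 + 767.591ms (6/7)
13. 9978.678ms @ 78/7 + 767.591ms (6/7)
14. 10746.269ms @ 12 + 2686.567ms (3)
15. 13432.836ms @ 15 + 2686.567ms (3)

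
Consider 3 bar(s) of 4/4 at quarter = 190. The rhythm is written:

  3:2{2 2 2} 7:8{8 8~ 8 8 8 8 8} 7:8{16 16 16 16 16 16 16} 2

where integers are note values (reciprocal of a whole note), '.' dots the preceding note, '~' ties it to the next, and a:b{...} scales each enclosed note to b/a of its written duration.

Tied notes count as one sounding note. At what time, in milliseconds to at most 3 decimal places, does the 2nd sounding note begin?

note 2 onset = 4/3b = 421.053ms

1. 0.0ms @ 0 + 421.053ms (4/3)
2. 421.053ms @ 4/3 + 421.053ms (4/3)
3. 842.105ms @ 8/3 + 421.053ms (4/3)
4. 1263.158ms @ 4 + 180.451ms (4/7)
5. 1443.609ms @ 32/7 + 360.902ms (8/7)
6. 1804.511ms @ 40/7 + 180.451ms (4/7)
7. 1984.962ms @ 44/7 + 180.451ms (4/7)
8. 2165.414ms @ 48/7 + 180.451ms (4/7)
9. 2345.865ms @ 52/7 + 180.451ms (4/7)
10. 2526.316ms @ 8 + 90.226ms (2/7)
11. 2616.541ms @ 58/7 + 90.226ms (2/7)
12. 2706.767ms @ 60/7 + 90.226ms (2/7)
13. 2796.992ms @ 62/7 + 90.226ms (2/7)
14. 2887.218ms @ 64/7 + 90.226ms (2/7)
15. 2977.444ms @ 66/7 + 90.226ms (2/7)
16. 3067.669ms @ 68/7 + 90.226ms (2/7)
17. 3157.895ms @ 10 + 631.579ms (2)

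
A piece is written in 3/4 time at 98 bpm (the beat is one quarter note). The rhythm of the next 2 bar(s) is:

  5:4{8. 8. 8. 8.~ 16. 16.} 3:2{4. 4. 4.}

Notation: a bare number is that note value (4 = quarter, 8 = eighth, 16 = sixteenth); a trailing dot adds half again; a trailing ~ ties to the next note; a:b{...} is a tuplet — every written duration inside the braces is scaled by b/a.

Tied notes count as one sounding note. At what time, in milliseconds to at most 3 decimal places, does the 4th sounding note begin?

1. 0.0ms @ 0 + 367.347ms (3/5)
2. 367.347ms @ 3/5 + 367.347ms (3/5)
3. 734.694ms @ 6/5 + 367.347ms (3/5)
4. 1102.041ms @ 9/5 + 551.02ms (9/10)
5. 1653.061ms @ 27/10 + 183.673ms (3/10)
6. 1836.735ms @ 3 + 612.245ms (1)
7. 2448.98ms @ 4 + 612.245ms (1)
8. 3061.224ms @ 5 + 612.245ms (1)

note 4 onset = 9/5b = 1102.041ms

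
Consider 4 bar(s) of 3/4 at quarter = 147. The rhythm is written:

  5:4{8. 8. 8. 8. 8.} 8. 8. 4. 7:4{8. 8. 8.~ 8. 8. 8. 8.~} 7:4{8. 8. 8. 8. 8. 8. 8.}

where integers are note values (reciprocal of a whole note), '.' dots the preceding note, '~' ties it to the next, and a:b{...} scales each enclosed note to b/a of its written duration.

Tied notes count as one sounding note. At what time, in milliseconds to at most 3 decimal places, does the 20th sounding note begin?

note 20 onset = 81/7b = 4723.032ms

1. 0.0ms @ 0 + 244.898ms (3/5)
2. 244.898ms @ 3/5 + 244.898ms (3/5)
3. 489.796ms @ 6/5 + 244.898ms (3/5)
4. 734.694ms @ 9/5 + 244.898ms (3/5)
5. 979.592ms @ 12/5 + 244.898ms (3/5)
6. 1224.49ms @ 3 + 306.122ms (3/4)
7. 1530.612ms @ 15/4 + 306.122ms (3/4)
8. 1836.735ms @ 9/2 + 612.245ms (3/2)
9. 2448.98ms @ 6 + 174.927ms (3/7)
10. 2623.907ms @ 45/7 + 174.927ms (3/7)
11. 2798.834ms @ 48/7 + 349.854ms (6/7)
12. 3148.688ms @ 54/7 + 174.927ms (3/7)
13. 3323.615ms @ 57/7 + 174.927ms (3/7)
14. 3498.542ms @ 60/7 + 349.854ms (6/7)
15. 3848.397ms @ 66/7 + 174.927ms (3/7)
16. 4023.324ms @ 69/7 + 174.927ms (3/7)
17. 4198.251ms @ 72/7 + 174.927ms (3/7)
18. 4373.178ms @ 75/7 + 174.927ms (3/7)
19. 4548.105ms @ 78/7 + 174.927ms (3/7)
20. 4723.032ms @ 81/7 + 174.927ms (3/7)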